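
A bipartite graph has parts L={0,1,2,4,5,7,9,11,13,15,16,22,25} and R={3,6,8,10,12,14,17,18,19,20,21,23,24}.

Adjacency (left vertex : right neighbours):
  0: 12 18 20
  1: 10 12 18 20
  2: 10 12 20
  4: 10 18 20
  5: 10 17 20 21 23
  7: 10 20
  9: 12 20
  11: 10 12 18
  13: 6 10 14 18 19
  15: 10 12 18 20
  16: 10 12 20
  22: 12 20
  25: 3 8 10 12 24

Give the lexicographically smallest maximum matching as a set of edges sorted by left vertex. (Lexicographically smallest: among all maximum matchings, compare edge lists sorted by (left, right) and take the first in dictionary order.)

Lex-smallest maximum matching: {(0,12), (1,10), (2,20), (4,18), (5,17), (13,6), (25,3)}

|M| = 7 (so the lex-smallest maximum matching has 7 edges)
process left vertices in ascending order; for each, take the smallest-labelled available neighbour that still permits 7 edges overall, or leave it unmatched if none does
lex-smallest matching: {0-12, 1-10, 2-20, 4-18, 5-17, 13-6, 25-3}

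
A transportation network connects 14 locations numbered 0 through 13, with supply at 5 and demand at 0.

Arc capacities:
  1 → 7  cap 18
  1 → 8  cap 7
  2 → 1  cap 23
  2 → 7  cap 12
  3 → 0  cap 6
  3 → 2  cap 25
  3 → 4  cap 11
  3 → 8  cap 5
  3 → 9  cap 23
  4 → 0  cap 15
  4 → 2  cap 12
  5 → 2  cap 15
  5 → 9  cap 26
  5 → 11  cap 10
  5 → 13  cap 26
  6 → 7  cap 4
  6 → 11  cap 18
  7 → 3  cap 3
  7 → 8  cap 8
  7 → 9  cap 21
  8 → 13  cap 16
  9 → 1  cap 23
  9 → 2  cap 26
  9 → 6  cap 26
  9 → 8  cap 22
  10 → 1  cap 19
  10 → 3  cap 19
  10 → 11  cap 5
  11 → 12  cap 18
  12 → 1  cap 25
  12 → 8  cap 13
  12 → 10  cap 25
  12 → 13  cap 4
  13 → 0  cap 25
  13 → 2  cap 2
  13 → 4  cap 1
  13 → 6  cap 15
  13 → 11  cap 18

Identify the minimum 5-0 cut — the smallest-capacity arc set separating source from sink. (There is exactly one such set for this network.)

Min-cut arcs: {(3,0), (3,4), (13,0), (13,4)} (total capacity 43)

augment #1: 5→13→0 push 25
augment #2: 5→13→4→0 push 1
augment #3: 5→2→7→3→0 push 3
augment #4: 5→11→12→10→3→0 push 3
augment #5: 5→11→12→10→3→4→0 push 7
augment #6: 5→9→6→11→12→10→3→4→0 push 4
max flow = 43; residual-reachable set from 5 gives S-side
cut edges (S→T): {(3,0), (3,4), (13,0), (13,4)} total cap 43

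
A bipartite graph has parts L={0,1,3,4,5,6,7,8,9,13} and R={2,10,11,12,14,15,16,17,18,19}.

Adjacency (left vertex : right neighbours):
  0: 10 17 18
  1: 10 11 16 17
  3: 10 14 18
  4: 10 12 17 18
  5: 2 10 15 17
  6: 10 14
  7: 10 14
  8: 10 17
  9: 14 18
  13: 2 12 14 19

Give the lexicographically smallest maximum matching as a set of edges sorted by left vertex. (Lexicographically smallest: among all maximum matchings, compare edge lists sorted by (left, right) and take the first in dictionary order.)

Lex-smallest maximum matching: {(0,10), (1,11), (3,14), (4,12), (5,2), (8,17), (9,18), (13,19)}

|M| = 8 (so the lex-smallest maximum matching has 8 edges)
process left vertices in ascending order; for each, take the smallest-labelled available neighbour that still permits 8 edges overall, or leave it unmatched if none does
lex-smallest matching: {0-10, 1-11, 3-14, 4-12, 5-2, 8-17, 9-18, 13-19}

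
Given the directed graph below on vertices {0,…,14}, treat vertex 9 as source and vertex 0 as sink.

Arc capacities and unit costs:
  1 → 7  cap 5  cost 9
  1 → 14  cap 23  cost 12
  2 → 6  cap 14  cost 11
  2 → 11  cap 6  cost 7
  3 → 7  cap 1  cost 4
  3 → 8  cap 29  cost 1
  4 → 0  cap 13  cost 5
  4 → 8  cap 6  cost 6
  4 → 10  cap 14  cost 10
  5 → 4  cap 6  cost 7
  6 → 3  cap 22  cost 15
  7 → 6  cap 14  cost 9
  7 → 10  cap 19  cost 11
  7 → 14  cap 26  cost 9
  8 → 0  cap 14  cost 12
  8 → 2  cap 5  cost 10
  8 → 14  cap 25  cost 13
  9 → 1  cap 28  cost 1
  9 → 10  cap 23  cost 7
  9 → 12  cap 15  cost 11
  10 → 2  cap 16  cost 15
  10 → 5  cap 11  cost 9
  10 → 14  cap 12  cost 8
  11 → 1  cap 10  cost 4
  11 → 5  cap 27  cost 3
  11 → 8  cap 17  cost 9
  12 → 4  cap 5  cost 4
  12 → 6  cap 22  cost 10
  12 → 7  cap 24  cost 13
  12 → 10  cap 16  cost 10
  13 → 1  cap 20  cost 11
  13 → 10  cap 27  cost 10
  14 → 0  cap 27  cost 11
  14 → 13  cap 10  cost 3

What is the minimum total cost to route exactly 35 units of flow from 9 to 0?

shortest-cost path #1: 9→12→4→0 push 5 @ unit cost 20 (adds 100)
shortest-cost path #2: 9→1→14→0 push 23 @ unit cost 24 (adds 552)
shortest-cost path #3: 9→10→14→0 push 4 @ unit cost 26 (adds 104)
shortest-cost path #4: 9→10→5→4→0 push 3 @ unit cost 28 (adds 84)
total cost = 840

Minimum cost for 35 units: 840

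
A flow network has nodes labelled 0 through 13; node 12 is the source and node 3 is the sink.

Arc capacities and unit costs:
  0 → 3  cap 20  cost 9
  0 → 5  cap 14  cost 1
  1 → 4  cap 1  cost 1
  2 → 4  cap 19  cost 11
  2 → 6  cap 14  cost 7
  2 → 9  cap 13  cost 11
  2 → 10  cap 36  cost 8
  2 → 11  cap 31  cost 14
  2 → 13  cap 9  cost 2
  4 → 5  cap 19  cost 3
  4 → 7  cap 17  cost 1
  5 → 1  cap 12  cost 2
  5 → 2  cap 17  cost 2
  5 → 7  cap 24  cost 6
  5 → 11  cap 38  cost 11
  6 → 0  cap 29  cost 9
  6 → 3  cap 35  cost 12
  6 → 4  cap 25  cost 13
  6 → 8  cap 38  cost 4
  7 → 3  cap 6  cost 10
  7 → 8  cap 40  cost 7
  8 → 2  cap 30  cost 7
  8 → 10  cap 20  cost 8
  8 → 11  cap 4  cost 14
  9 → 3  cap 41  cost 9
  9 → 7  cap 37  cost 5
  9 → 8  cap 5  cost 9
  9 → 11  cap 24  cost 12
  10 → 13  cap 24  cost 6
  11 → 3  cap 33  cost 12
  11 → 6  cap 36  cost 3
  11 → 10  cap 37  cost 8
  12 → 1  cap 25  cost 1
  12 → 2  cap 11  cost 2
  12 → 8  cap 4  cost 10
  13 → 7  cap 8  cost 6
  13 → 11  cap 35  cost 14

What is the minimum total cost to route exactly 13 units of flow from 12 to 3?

Minimum cost for 13 units: 275

shortest-cost path #1: 12→1→4→7→3 push 1 @ unit cost 13 (adds 13)
shortest-cost path #2: 12→2→13→7→3 push 5 @ unit cost 20 (adds 100)
shortest-cost path #3: 12→2→6→3 push 6 @ unit cost 21 (adds 126)
shortest-cost path #4: 12→8→11→3 push 1 @ unit cost 36 (adds 36)
total cost = 275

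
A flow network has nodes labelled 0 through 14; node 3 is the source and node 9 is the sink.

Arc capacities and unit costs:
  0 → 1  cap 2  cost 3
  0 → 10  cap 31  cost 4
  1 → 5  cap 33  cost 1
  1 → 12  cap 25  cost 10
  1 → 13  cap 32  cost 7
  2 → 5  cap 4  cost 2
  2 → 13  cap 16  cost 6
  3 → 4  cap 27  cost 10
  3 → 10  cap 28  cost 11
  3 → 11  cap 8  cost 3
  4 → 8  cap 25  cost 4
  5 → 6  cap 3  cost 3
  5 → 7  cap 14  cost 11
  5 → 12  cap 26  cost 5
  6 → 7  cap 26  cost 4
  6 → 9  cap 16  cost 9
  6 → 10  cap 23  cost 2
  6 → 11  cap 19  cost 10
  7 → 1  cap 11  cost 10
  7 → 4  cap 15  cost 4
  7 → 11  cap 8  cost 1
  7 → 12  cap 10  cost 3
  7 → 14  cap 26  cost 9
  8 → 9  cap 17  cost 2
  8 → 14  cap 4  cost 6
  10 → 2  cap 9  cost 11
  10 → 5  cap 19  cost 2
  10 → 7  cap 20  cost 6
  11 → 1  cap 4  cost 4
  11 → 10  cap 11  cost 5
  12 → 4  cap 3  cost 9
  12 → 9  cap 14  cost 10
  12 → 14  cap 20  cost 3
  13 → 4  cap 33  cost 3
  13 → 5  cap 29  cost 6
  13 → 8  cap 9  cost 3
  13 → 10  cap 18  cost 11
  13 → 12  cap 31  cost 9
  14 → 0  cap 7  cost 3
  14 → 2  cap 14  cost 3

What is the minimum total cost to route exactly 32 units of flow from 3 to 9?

shortest-cost path #1: 3→4→8→9 push 17 @ unit cost 16 (adds 272)
shortest-cost path #2: 3→11→1→5→6→9 push 3 @ unit cost 20 (adds 60)
shortest-cost path #3: 3→11→1→5→12→9 push 1 @ unit cost 23 (adds 23)
shortest-cost path #4: 3→11→10→5→12→9 push 4 @ unit cost 25 (adds 100)
shortest-cost path #5: 3→10→5→12→9 push 7 @ unit cost 28 (adds 196)
total cost = 651

Minimum cost for 32 units: 651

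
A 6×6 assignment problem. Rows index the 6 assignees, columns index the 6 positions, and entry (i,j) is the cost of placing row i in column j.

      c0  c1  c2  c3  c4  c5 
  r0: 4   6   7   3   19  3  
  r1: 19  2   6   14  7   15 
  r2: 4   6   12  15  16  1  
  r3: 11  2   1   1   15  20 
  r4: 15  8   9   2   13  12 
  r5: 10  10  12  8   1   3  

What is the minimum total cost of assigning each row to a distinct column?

optimal assignment: row0→col0 (cost 4), row1→col1 (cost 2), row2→col5 (cost 1), row3→col2 (cost 1), row4→col3 (cost 2), row5→col4 (cost 1)
total = 4 + 2 + 1 + 1 + 2 + 1 = 11

Minimum assignment cost: 11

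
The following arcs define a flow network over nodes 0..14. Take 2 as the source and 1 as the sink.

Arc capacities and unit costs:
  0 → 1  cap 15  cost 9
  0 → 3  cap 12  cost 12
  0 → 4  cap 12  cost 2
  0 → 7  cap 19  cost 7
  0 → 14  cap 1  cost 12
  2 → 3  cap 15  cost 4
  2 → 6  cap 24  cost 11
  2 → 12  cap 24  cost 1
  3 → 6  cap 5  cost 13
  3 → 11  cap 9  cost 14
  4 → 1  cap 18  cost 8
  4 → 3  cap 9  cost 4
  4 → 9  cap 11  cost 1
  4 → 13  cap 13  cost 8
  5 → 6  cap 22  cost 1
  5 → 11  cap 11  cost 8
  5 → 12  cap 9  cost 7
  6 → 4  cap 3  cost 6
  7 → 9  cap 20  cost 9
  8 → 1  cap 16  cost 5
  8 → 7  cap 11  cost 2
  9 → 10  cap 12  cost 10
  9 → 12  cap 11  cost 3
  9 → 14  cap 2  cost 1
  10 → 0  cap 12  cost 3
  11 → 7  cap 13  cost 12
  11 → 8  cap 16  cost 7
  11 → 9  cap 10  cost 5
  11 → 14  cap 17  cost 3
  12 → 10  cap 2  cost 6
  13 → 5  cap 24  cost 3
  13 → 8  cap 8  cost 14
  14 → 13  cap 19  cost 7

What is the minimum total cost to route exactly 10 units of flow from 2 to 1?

Minimum cost for 10 units: 263

shortest-cost path #1: 2→12→10→0→1 push 2 @ unit cost 19 (adds 38)
shortest-cost path #2: 2→6→4→1 push 3 @ unit cost 25 (adds 75)
shortest-cost path #3: 2→3→11→8→1 push 5 @ unit cost 30 (adds 150)
total cost = 263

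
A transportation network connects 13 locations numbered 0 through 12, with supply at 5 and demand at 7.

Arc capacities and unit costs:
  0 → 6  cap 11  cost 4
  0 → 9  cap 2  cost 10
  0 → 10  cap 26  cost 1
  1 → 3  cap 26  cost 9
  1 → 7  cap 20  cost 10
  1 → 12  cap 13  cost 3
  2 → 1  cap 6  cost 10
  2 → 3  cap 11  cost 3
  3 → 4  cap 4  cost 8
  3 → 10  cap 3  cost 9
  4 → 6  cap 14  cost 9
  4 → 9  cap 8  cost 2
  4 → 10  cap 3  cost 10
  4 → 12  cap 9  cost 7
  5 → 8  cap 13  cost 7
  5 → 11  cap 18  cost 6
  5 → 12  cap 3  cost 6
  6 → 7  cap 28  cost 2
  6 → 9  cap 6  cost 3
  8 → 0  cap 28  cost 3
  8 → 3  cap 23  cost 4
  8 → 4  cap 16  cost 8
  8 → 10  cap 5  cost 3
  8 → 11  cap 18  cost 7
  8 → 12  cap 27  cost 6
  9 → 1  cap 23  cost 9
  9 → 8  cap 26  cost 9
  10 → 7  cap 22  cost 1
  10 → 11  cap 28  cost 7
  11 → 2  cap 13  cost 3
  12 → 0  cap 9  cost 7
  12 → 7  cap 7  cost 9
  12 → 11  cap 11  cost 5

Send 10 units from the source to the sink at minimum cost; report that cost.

shortest-cost path #1: 5→8→10→7 push 5 @ unit cost 11 (adds 55)
shortest-cost path #2: 5→8→0→10→7 push 5 @ unit cost 12 (adds 60)
total cost = 115

Minimum cost for 10 units: 115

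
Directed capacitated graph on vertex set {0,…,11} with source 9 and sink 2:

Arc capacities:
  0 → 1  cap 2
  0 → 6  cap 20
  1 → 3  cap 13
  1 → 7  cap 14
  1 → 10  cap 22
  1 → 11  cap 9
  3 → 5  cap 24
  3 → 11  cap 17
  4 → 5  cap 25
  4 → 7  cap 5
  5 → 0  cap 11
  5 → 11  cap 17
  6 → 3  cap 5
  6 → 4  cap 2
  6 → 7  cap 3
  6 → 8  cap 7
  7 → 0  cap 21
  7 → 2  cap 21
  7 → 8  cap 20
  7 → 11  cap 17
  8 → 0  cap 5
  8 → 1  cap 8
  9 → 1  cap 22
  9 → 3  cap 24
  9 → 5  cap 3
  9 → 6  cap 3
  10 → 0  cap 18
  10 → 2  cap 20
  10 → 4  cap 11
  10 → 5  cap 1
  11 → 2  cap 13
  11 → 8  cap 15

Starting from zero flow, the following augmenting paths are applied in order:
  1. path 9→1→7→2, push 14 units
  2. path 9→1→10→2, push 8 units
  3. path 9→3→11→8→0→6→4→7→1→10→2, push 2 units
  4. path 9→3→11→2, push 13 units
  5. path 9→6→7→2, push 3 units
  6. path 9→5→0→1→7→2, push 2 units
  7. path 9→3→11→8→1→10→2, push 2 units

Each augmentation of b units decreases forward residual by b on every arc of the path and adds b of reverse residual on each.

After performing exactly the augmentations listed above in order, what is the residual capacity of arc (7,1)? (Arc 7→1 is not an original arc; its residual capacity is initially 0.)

after path 1 (9→1→7→2, push 14): res(7,1)=14
after path 2 (9→1→10→2, push 8): res(7,1)=14
after path 3 (9→3→11→8→0→6→4→7→1→10→2, push 2): res(7,1)=12
after path 4 (9→3→11→2, push 13): res(7,1)=12
after path 5 (9→6→7→2, push 3): res(7,1)=12
after path 6 (9→5→0→1→7→2, push 2): res(7,1)=14
after path 7 (9→3→11→8→1→10→2, push 2): res(7,1)=14

Residual capacity of (7,1): 14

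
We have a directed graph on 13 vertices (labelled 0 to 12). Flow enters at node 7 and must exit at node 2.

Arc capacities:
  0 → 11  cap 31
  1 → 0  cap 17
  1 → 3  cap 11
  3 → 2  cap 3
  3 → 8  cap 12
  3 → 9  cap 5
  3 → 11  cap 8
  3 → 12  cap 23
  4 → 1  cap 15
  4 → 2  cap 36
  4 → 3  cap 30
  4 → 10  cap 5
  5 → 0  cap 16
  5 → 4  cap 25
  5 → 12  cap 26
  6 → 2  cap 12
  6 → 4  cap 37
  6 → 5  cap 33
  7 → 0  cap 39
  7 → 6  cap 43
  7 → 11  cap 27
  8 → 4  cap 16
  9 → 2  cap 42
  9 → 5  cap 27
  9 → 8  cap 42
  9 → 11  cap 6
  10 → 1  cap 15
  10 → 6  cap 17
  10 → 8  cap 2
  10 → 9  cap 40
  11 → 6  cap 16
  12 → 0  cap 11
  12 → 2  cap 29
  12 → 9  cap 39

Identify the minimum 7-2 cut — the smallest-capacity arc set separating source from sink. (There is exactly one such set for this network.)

augment #1: 7→6→2 push 12
augment #2: 7→6→4→2 push 31
augment #3: 7→11→6→4→2 push 5
augment #4: 7→11→6→4→3→2 push 1
augment #5: 7→11→6→5→12→2 push 10
max flow = 59; residual-reachable set from 7 gives S-side
cut edges (S→T): {(7,6), (11,6)} total cap 59

Min-cut arcs: {(7,6), (11,6)} (total capacity 59)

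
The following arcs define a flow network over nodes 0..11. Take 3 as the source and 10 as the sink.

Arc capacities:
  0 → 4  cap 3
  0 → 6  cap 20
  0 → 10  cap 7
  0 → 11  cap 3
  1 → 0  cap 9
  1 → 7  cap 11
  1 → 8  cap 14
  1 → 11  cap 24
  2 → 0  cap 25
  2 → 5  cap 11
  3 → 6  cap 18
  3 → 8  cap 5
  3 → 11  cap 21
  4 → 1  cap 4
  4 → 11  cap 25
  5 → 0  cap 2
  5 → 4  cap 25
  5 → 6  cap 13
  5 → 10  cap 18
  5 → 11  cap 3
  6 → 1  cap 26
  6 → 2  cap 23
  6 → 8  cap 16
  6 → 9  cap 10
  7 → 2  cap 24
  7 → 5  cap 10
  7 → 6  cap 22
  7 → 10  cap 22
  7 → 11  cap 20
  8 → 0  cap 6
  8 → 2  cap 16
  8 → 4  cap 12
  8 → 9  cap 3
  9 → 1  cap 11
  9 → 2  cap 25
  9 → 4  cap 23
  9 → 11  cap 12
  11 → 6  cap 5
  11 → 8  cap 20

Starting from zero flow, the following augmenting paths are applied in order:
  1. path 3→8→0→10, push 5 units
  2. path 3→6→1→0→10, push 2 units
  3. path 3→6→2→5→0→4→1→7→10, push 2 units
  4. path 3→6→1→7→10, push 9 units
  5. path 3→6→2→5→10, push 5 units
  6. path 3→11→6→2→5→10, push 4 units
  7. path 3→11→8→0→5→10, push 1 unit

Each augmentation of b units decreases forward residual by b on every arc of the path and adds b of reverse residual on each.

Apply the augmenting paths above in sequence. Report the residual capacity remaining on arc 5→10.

Residual capacity of (5,10): 8

after path 1 (3→8→0→10, push 5): res(5,10)=18
after path 2 (3→6→1→0→10, push 2): res(5,10)=18
after path 3 (3→6→2→5→0→4→1→7→10, push 2): res(5,10)=18
after path 4 (3→6→1→7→10, push 9): res(5,10)=18
after path 5 (3→6→2→5→10, push 5): res(5,10)=13
after path 6 (3→11→6→2→5→10, push 4): res(5,10)=9
after path 7 (3→11→8→0→5→10, push 1): res(5,10)=8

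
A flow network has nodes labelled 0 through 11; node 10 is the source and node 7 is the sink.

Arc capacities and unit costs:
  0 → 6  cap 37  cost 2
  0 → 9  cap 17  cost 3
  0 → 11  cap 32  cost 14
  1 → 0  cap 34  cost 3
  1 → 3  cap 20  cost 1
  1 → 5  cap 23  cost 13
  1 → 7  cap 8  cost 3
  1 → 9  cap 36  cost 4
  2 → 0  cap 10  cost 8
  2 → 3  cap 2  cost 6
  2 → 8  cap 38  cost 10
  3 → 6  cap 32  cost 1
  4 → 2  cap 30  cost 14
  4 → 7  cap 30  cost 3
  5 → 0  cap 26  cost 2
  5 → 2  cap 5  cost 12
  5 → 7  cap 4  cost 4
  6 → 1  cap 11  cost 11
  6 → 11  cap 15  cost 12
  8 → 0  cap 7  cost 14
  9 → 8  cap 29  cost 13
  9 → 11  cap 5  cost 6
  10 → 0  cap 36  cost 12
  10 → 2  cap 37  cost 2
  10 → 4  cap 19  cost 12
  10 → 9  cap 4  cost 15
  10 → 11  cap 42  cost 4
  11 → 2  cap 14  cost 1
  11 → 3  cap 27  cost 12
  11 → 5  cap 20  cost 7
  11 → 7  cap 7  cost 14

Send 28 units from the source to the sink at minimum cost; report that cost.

shortest-cost path #1: 10→4→7 push 19 @ unit cost 15 (adds 285)
shortest-cost path #2: 10→11→5→7 push 4 @ unit cost 15 (adds 60)
shortest-cost path #3: 10→11→7 push 5 @ unit cost 18 (adds 90)
total cost = 435

Minimum cost for 28 units: 435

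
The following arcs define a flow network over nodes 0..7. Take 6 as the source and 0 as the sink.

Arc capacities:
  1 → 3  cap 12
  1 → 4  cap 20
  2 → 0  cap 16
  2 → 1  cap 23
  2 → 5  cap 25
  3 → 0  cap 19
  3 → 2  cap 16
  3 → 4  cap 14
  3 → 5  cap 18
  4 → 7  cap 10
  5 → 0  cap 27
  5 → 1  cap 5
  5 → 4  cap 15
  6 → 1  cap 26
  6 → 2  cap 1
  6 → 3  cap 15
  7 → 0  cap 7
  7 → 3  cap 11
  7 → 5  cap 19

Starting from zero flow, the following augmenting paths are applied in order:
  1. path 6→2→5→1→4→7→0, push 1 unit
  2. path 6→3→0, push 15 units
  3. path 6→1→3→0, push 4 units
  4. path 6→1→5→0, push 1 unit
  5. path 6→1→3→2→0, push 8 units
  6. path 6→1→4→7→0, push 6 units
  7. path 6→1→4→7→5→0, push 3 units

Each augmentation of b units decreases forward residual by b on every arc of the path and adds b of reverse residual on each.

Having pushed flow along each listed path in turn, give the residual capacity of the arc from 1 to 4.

Residual capacity of (1,4): 10

after path 1 (6→2→5→1→4→7→0, push 1): res(1,4)=19
after path 2 (6→3→0, push 15): res(1,4)=19
after path 3 (6→1→3→0, push 4): res(1,4)=19
after path 4 (6→1→5→0, push 1): res(1,4)=19
after path 5 (6→1→3→2→0, push 8): res(1,4)=19
after path 6 (6→1→4→7→0, push 6): res(1,4)=13
after path 7 (6→1→4→7→5→0, push 3): res(1,4)=10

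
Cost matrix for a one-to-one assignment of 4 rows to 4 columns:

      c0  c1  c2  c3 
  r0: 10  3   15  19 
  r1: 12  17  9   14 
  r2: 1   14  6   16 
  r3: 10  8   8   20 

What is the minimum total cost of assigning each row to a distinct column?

Minimum assignment cost: 26

optimal assignment: row0→col1 (cost 3), row1→col3 (cost 14), row2→col0 (cost 1), row3→col2 (cost 8)
total = 3 + 14 + 1 + 8 = 26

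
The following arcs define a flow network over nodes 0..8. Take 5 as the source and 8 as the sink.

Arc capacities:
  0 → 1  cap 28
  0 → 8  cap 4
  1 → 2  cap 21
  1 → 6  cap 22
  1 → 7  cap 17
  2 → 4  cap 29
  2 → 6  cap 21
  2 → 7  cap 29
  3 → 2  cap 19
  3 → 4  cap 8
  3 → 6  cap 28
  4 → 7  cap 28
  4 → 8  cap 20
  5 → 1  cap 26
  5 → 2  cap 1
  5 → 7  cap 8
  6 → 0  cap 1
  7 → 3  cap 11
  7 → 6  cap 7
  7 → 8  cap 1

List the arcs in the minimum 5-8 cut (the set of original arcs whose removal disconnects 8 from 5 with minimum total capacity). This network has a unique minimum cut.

Min-cut arcs: {(4,8), (6,0), (7,8)} (total capacity 22)

augment #1: 5→7→8 push 1
augment #2: 5→2→4→8 push 1
augment #3: 5→1→2→4→8 push 19
augment #4: 5→1→6→0→8 push 1
max flow = 22; residual-reachable set from 5 gives S-side
cut edges (S→T): {(4,8), (6,0), (7,8)} total cap 22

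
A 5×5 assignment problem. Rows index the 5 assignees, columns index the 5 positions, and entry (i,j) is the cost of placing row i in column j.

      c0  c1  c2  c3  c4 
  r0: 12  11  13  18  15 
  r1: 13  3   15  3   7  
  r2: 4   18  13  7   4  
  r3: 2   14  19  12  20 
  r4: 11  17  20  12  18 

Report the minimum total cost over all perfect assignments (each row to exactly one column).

Minimum assignment cost: 34

optimal assignment: row0→col2 (cost 13), row1→col1 (cost 3), row2→col4 (cost 4), row3→col0 (cost 2), row4→col3 (cost 12)
total = 13 + 3 + 4 + 2 + 12 = 34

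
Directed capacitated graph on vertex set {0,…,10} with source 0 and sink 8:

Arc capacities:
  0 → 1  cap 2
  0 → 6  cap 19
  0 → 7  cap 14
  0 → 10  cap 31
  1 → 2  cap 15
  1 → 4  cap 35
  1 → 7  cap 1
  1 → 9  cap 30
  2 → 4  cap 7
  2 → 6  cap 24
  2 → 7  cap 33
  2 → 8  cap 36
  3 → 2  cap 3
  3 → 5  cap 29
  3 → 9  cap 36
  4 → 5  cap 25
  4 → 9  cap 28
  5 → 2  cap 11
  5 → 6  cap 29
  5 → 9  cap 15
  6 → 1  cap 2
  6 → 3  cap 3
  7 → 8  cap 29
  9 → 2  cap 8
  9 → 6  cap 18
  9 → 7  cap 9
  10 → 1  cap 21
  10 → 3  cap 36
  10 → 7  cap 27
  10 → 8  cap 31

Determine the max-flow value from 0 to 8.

augment #1: 0→7→8 bottleneck 14, total now 14
augment #2: 0→10→8 bottleneck 31, total now 45
augment #3: 0→1→2→8 bottleneck 2, total now 47
augment #4: 0→6→1→2→8 bottleneck 2, total now 49
augment #5: 0→6→3→2→8 bottleneck 3, total now 52

Maximum flow value: 52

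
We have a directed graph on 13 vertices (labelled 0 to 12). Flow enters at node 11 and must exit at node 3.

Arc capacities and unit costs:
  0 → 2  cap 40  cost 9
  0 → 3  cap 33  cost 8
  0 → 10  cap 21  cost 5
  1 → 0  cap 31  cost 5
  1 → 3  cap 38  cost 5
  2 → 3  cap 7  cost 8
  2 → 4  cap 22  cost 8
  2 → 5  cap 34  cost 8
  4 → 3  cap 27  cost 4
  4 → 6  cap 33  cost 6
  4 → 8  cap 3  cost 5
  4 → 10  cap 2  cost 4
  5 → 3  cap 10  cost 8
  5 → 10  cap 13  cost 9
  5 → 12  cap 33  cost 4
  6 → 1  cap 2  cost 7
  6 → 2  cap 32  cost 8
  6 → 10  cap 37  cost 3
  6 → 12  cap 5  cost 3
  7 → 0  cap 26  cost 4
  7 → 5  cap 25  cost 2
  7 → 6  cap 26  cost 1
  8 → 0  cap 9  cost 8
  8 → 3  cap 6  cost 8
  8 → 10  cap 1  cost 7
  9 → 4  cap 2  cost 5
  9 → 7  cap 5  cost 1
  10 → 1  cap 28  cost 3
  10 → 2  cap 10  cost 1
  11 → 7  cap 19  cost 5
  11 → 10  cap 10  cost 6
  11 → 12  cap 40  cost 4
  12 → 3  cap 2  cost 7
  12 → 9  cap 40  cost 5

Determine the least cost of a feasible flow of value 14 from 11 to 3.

shortest-cost path #1: 11→12→3 push 2 @ unit cost 11 (adds 22)
shortest-cost path #2: 11→10→1→3 push 10 @ unit cost 14 (adds 140)
shortest-cost path #3: 11→7→5→3 push 2 @ unit cost 15 (adds 30)
total cost = 192

Minimum cost for 14 units: 192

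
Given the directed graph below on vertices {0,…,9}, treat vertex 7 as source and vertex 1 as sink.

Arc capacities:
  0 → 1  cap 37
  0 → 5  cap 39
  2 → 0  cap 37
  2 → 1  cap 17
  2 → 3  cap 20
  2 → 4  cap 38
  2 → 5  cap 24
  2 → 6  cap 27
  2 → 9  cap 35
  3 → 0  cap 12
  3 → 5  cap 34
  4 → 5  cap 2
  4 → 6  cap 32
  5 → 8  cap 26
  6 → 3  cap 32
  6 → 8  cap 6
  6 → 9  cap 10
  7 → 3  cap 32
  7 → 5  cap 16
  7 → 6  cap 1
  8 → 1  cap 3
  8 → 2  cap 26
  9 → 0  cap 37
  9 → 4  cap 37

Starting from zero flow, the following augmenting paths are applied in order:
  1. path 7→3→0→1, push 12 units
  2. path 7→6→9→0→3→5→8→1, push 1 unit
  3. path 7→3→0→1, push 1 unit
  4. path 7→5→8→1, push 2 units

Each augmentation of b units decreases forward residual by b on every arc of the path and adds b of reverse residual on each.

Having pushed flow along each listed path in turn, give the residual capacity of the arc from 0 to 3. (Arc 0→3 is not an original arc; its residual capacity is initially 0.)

Residual capacity of (0,3): 12

after path 1 (7→3→0→1, push 12): res(0,3)=12
after path 2 (7→6→9→0→3→5→8→1, push 1): res(0,3)=11
after path 3 (7→3→0→1, push 1): res(0,3)=12
after path 4 (7→5→8→1, push 2): res(0,3)=12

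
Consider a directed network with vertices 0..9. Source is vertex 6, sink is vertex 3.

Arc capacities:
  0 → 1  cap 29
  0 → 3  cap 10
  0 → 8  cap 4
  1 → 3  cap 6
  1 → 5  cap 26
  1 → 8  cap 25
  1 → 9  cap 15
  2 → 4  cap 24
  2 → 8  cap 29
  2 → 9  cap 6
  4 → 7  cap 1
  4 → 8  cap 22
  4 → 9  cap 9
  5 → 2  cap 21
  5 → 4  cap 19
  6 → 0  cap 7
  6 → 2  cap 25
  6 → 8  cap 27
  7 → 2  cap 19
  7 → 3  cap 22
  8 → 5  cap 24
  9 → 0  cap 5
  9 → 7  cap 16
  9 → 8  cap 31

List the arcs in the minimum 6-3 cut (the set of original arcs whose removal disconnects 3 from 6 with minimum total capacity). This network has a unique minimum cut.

Min-cut arcs: {(2,9), (4,7), (4,9), (6,0)} (total capacity 23)

augment #1: 6→0→3 push 7
augment #2: 6→2→4→7→3 push 1
augment #3: 6→2→9→0→3 push 3
augment #4: 6→2→9→7→3 push 3
augment #5: 6→2→4→9→7→3 push 9
max flow = 23; residual-reachable set from 6 gives S-side
cut edges (S→T): {(2,9), (4,7), (4,9), (6,0)} total cap 23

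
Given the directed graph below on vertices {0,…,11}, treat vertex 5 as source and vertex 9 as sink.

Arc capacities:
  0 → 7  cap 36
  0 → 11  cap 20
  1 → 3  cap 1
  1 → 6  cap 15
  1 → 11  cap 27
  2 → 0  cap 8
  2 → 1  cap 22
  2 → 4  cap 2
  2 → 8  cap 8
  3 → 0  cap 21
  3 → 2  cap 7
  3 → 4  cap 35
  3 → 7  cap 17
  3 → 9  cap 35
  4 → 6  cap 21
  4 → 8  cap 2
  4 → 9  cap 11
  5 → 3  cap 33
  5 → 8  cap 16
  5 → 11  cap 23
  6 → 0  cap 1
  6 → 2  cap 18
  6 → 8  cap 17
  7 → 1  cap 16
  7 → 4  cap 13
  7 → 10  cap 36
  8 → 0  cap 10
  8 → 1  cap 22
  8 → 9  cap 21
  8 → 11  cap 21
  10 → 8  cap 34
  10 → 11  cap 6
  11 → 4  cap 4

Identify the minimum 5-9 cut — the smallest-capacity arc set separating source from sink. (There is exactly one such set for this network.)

augment #1: 5→3→9 push 33
augment #2: 5→8→9 push 16
augment #3: 5→11→4→9 push 4
max flow = 53; residual-reachable set from 5 gives S-side
cut edges (S→T): {(5,3), (5,8), (11,4)} total cap 53

Min-cut arcs: {(5,3), (5,8), (11,4)} (total capacity 53)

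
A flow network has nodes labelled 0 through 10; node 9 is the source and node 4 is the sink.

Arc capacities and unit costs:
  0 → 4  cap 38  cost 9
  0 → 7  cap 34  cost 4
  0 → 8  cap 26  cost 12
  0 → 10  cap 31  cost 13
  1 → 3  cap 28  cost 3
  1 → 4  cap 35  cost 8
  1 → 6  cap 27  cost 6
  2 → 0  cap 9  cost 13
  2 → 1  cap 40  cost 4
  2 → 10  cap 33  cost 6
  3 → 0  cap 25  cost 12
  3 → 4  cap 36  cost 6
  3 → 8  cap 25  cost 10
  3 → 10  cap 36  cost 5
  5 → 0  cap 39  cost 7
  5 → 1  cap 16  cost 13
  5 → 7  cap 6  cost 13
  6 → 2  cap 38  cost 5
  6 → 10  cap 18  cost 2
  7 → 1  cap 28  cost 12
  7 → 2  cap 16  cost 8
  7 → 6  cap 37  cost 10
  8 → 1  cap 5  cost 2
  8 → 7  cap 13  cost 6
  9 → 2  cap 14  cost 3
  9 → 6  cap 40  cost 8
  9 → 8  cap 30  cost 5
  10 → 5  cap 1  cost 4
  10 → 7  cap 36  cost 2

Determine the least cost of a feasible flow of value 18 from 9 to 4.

Minimum cost for 18 units: 270

shortest-cost path #1: 9→2→1→4 push 14 @ unit cost 15 (adds 210)
shortest-cost path #2: 9→8→1→4 push 4 @ unit cost 15 (adds 60)
total cost = 270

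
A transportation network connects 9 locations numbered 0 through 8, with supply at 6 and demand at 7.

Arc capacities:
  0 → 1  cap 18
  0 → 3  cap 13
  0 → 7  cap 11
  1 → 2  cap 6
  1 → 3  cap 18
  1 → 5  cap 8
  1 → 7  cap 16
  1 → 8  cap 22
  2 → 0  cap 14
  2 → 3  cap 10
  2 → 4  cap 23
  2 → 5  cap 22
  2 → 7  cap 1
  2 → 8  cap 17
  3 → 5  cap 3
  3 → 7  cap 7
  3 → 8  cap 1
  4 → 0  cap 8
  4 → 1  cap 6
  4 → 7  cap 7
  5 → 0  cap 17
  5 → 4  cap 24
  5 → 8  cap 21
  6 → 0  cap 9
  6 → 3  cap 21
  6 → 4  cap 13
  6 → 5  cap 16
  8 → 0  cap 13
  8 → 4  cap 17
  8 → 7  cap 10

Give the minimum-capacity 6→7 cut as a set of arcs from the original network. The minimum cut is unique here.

augment #1: 6→0→7 push 9
augment #2: 6→3→7 push 7
augment #3: 6→4→7 push 7
augment #4: 6→3→8→7 push 1
augment #5: 6→4→0→7 push 2
augment #6: 6→4→1→7 push 4
augment #7: 6→5→8→7 push 9
augment #8: 6→5→0→1→7 push 7
augment #9: 6→3→5→0→1→7 push 3
max flow = 49; residual-reachable set from 6 gives S-side
cut edges (S→T): {(3,5), (3,7), (3,8), (6,0), (6,4), (6,5)} total cap 49

Min-cut arcs: {(3,5), (3,7), (3,8), (6,0), (6,4), (6,5)} (total capacity 49)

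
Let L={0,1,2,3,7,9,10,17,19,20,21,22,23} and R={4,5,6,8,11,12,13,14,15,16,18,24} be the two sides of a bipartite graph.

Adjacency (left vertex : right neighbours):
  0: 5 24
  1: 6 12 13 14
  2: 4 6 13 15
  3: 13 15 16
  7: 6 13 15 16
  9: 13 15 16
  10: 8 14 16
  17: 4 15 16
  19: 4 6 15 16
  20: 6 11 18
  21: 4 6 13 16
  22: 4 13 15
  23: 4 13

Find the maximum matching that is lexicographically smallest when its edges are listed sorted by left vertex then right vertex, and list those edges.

Lex-smallest maximum matching: {(0,5), (1,12), (2,4), (3,13), (7,6), (9,15), (10,8), (17,16), (20,11)}

|M| = 9 (so the lex-smallest maximum matching has 9 edges)
process left vertices in ascending order; for each, take the smallest-labelled available neighbour that still permits 9 edges overall, or leave it unmatched if none does
lex-smallest matching: {0-5, 1-12, 2-4, 3-13, 7-6, 9-15, 10-8, 17-16, 20-11}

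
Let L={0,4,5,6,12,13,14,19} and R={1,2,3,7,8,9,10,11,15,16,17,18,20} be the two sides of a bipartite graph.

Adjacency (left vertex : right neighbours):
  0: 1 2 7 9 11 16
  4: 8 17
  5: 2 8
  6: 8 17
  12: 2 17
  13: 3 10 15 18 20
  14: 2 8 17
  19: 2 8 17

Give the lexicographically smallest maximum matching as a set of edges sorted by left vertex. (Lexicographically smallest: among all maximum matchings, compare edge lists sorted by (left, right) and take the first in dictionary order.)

|M| = 5 (so the lex-smallest maximum matching has 5 edges)
process left vertices in ascending order; for each, take the smallest-labelled available neighbour that still permits 5 edges overall, or leave it unmatched if none does
lex-smallest matching: {0-1, 4-8, 5-2, 6-17, 13-3}

Lex-smallest maximum matching: {(0,1), (4,8), (5,2), (6,17), (13,3)}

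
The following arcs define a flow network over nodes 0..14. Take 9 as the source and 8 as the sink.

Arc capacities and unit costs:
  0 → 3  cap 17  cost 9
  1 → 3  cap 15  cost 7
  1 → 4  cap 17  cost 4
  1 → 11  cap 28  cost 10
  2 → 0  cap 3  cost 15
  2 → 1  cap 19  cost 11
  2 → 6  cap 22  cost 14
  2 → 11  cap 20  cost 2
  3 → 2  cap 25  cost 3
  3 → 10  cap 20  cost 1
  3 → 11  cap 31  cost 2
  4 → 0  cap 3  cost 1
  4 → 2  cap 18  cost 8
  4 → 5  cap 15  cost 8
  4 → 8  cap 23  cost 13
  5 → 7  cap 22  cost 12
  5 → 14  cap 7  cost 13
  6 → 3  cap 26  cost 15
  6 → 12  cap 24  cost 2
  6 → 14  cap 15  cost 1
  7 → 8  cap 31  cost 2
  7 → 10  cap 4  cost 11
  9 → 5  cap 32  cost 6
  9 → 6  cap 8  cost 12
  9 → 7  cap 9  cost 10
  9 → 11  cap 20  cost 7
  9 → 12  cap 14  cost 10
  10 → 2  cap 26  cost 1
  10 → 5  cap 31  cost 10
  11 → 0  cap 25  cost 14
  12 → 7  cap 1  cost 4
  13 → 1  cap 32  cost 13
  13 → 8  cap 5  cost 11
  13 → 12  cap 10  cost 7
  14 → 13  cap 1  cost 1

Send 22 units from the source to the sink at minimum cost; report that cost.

Minimum cost for 22 units: 364

shortest-cost path #1: 9→7→8 push 9 @ unit cost 12 (adds 108)
shortest-cost path #2: 9→12→7→8 push 1 @ unit cost 16 (adds 16)
shortest-cost path #3: 9→5→7→8 push 12 @ unit cost 20 (adds 240)
total cost = 364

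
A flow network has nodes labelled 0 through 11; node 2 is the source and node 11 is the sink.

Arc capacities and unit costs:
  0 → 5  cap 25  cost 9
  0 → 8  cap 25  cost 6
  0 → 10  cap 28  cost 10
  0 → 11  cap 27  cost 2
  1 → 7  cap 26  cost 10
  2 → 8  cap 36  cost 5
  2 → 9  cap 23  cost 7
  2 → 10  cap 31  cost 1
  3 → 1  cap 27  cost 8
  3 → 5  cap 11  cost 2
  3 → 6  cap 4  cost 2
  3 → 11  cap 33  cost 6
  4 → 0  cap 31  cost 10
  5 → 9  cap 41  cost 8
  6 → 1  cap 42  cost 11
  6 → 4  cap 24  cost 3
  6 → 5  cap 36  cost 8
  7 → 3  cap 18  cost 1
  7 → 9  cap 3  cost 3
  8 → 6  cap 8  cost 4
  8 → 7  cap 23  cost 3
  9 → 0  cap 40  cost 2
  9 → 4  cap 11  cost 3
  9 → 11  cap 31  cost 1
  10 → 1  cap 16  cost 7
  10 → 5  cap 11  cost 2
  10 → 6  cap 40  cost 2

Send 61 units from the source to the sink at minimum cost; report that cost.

Minimum cost for 61 units: 748

shortest-cost path #1: 2→9→11 push 23 @ unit cost 8 (adds 184)
shortest-cost path #2: 2→10→5→9→11 push 8 @ unit cost 12 (adds 96)
shortest-cost path #3: 2→10→5→9→0→11 push 3 @ unit cost 15 (adds 45)
shortest-cost path #4: 2→8→7→9→0→11 push 3 @ unit cost 15 (adds 45)
shortest-cost path #5: 2→8→7→3→11 push 18 @ unit cost 15 (adds 270)
shortest-cost path #6: 2→10→6→4→0→11 push 6 @ unit cost 18 (adds 108)
total cost = 748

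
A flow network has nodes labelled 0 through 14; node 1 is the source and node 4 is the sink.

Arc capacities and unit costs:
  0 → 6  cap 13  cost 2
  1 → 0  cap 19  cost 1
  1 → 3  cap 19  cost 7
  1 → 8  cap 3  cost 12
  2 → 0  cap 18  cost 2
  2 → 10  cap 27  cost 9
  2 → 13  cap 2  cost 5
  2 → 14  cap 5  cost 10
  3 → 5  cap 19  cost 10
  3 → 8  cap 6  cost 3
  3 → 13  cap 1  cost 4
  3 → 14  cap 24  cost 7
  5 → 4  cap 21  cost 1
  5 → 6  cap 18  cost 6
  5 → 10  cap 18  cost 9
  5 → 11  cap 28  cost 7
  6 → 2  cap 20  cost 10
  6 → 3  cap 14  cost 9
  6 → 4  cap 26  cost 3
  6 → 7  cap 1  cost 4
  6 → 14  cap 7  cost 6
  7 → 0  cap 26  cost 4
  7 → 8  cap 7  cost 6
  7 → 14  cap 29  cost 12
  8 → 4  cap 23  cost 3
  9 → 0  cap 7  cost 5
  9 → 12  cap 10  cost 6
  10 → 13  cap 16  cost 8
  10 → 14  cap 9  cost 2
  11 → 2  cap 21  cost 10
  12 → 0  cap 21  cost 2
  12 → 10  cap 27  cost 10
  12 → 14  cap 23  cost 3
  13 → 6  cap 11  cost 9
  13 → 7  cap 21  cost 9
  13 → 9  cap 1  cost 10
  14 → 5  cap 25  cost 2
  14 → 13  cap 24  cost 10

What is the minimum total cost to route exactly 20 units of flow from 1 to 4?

shortest-cost path #1: 1→0→6→4 push 13 @ unit cost 6 (adds 78)
shortest-cost path #2: 1→3→8→4 push 6 @ unit cost 13 (adds 78)
shortest-cost path #3: 1→8→4 push 1 @ unit cost 15 (adds 15)
total cost = 171

Minimum cost for 20 units: 171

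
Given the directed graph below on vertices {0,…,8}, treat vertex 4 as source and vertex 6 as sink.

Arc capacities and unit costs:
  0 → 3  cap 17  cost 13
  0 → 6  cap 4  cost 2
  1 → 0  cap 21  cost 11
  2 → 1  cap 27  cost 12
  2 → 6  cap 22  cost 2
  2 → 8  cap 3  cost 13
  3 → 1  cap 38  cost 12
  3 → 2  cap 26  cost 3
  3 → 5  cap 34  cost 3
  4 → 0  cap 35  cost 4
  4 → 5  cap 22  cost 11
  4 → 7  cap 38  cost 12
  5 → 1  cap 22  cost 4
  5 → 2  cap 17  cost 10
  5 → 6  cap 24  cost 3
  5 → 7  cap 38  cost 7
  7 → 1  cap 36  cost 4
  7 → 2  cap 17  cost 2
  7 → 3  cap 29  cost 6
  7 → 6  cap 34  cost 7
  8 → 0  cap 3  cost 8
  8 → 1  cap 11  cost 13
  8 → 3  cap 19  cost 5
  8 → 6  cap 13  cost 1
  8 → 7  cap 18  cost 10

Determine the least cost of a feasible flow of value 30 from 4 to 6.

shortest-cost path #1: 4→0→6 push 4 @ unit cost 6 (adds 24)
shortest-cost path #2: 4→5→6 push 22 @ unit cost 14 (adds 308)
shortest-cost path #3: 4→7→2→6 push 4 @ unit cost 16 (adds 64)
total cost = 396

Minimum cost for 30 units: 396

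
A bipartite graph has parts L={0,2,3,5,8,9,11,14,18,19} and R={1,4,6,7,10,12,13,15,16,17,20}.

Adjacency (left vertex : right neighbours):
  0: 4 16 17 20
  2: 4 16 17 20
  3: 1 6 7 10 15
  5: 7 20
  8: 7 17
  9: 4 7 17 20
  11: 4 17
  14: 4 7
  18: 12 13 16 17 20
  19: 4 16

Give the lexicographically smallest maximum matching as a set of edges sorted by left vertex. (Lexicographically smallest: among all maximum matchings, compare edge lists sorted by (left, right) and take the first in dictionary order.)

|M| = 7 (so the lex-smallest maximum matching has 7 edges)
process left vertices in ascending order; for each, take the smallest-labelled available neighbour that still permits 7 edges overall, or leave it unmatched if none does
lex-smallest matching: {0-4, 2-16, 3-1, 5-7, 8-17, 9-20, 18-12}

Lex-smallest maximum matching: {(0,4), (2,16), (3,1), (5,7), (8,17), (9,20), (18,12)}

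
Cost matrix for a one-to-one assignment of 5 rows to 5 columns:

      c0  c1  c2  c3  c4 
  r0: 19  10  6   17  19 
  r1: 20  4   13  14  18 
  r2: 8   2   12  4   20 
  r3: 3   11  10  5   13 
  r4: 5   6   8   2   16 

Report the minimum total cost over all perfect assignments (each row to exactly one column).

Minimum assignment cost: 31

optimal assignment: row0→col2 (cost 6), row1→col4 (cost 18), row2→col1 (cost 2), row3→col0 (cost 3), row4→col3 (cost 2)
total = 6 + 18 + 2 + 3 + 2 = 31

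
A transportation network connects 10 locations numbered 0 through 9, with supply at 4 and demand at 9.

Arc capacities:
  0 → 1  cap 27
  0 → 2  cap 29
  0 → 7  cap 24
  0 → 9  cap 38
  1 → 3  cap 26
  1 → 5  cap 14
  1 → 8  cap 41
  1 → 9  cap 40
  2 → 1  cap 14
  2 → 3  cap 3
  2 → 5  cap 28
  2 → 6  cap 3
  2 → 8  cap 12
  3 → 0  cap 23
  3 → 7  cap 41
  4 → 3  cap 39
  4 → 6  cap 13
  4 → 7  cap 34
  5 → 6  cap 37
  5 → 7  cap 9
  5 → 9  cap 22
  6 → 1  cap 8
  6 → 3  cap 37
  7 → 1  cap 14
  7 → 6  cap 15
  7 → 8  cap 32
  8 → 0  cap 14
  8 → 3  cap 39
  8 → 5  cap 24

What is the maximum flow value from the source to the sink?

Maximum flow value: 77

augment #1: 4→3→0→9 bottleneck 23, total now 23
augment #2: 4→6→1→9 bottleneck 8, total now 31
augment #3: 4→7→1→9 bottleneck 14, total now 45
augment #4: 4→7→8→0→9 bottleneck 14, total now 59
augment #5: 4→7→8→5→9 bottleneck 6, total now 65
augment #6: 4→3→7→8→5→9 bottleneck 12, total now 77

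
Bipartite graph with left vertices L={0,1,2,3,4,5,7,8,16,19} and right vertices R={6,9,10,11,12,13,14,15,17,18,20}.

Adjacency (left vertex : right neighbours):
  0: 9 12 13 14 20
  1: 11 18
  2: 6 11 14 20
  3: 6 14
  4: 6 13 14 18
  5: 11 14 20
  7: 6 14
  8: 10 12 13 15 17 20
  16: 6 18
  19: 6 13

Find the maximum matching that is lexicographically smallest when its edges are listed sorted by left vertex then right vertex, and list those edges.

|M| = 8 (so the lex-smallest maximum matching has 8 edges)
process left vertices in ascending order; for each, take the smallest-labelled available neighbour that still permits 8 edges overall, or leave it unmatched if none does
lex-smallest matching: {0-9, 1-11, 2-6, 3-14, 4-13, 5-20, 8-10, 16-18}

Lex-smallest maximum matching: {(0,9), (1,11), (2,6), (3,14), (4,13), (5,20), (8,10), (16,18)}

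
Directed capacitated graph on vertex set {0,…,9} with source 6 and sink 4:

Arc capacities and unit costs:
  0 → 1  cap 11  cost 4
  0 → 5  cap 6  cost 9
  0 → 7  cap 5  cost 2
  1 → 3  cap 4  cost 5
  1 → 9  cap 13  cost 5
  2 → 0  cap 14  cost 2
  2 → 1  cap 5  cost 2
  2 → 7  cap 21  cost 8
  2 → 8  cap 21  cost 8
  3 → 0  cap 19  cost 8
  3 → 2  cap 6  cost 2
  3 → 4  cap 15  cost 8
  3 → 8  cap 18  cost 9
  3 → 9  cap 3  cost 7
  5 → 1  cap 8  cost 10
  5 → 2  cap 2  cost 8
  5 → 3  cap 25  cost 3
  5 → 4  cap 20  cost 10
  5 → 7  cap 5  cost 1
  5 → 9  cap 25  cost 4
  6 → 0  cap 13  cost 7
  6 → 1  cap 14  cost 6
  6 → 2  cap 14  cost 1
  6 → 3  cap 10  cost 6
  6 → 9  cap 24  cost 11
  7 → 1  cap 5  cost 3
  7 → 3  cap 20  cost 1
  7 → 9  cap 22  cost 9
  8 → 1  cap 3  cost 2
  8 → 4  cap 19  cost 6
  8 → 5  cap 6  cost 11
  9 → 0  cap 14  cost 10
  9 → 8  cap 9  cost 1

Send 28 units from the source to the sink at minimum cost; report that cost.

shortest-cost path #1: 6→3→4 push 10 @ unit cost 14 (adds 140)
shortest-cost path #2: 6→2→0→7→3→4 push 5 @ unit cost 14 (adds 70)
shortest-cost path #3: 6→2→8→4 push 9 @ unit cost 15 (adds 135)
shortest-cost path #4: 6→9→8→4 push 4 @ unit cost 18 (adds 72)
total cost = 417

Minimum cost for 28 units: 417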